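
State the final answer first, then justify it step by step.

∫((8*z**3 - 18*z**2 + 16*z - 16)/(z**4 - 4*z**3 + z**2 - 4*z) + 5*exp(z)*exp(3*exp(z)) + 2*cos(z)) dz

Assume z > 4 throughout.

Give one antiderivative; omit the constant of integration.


The answer is 5*exp(3*exp(z))/3 + 4*log(z) + 4*log(z - 4) + 2*sin(z) - 2*atan(z).
Step 1. Rewrite: now ∫((8*z**3 - 18*z**2 + 16*z - 16)/(z**4 - 4*z**3 + z**2 - 4*z)) dz + ∫(5*exp(z)*exp(3*exp(z))) dz + ∫(2*cos(z)) dz.
Step 2. Evaluate the standard form: now 2*sin(z) + ∫((8*z**3 - 18*z**2 + 16*z - 16)/(z**4 - 4*z**3 + z**2 - 4*z)) dz + ∫(5*exp(z)*exp(3*exp(z))) dz.
Step 3. Substitute u = exp(z), turning ∫(5*exp(z)*exp(3*exp(z))) dz into ∫(5*exp(3*u)) du: now 2*sin(z) + ∫((8*z**3 - 18*z**2 + 16*z - 16)/(z**4 - 4*z**3 + z**2 - 4*z)) dz + ∫(5*exp(3*u)) du.
Step 4. Evaluate the standard form: now 5*exp(3*u)/3 + 2*sin(z) + ∫((8*z**3 - 18*z**2 + 16*z - 16)/(z**4 - 4*z**3 + z**2 - 4*z)) dz.
Step 5. Substitute back u = exp(z): now 5*exp(3*exp(z))/3 + 2*sin(z) + ∫((8*z**3 - 18*z**2 + 16*z - 16)/(z**4 - 4*z**3 + z**2 - 4*z)) dz.
Step 6. Decompose ∫((8*z**3 - 18*z**2 + 16*z - 16)/(z**4 - 4*z**3 + z**2 - 4*z)) dz by partial fractions, (8*z**3 - 18*z**2 + 16*z - 16)/(z**4 - 4*z**3 + z**2 - 4*z) = -2/(z**2 + 1) + 4/(z - 4) + 4/z: now 5*exp(3*exp(z))/3 + 2*sin(z) + ∫(4/z) dz + ∫(4/(z - 4)) dz + ∫(-2/(z**2 + 1)) dz.
Step 7. Evaluate the standard form [assuming z > 0]: now 5*exp(3*exp(z))/3 + 4*log(z) + 2*sin(z) + ∫(4/(z - 4)) dz + ∫(-2/(z**2 + 1)) dz.
Step 8. Evaluate the standard form [assuming z > 4]: now 5*exp(3*exp(z))/3 + 4*log(z) + 4*log(z - 4) + 2*sin(z) + ∫(-2/(z**2 + 1)) dz.
Step 9. Evaluate the standard form: now 5*exp(3*exp(z))/3 + 4*log(z) + 4*log(z - 4) + 2*sin(z) - 2*atan(z).
Answer: 5*exp(3*exp(z))/3 + 4*log(z) + 4*log(z - 4) + 2*sin(z) - 2*atan(z).


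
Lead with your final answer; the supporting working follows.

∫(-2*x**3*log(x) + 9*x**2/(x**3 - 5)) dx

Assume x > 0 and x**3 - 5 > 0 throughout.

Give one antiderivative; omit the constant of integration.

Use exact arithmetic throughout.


The answer is -x**4*log(x)/2 + x**4/8 + 3*log(x**3 - 5).
Step 1. Rewrite: now ∫(9*x**2/(x**3 - 5)) dx + ∫(-2*x**3*log(x)) dx.
Step 2. Substitute u = x**3 - 5, turning ∫(9*x**2/(x**3 - 5)) dx into ∫(3/u) du: now ∫(3/u) du + ∫(-2*x**3*log(x)) dx.
Step 3. Evaluate the standard form [assuming u > 0]: now 3*log(u) + ∫(-2*x**3*log(x)) dx.
Step 4. Substitute back u = x**3 - 5: now 3*log(x**3 - 5) + ∫(-2*x**3*log(x)) dx.
Step 5. Integrate ∫(-2*x**3*log(x)) dx by parts with u = log(x), dv = (-2*x**3) dx, so v = -x**4/2 [assuming x > 0]: now -x**4*log(x)/2 + 3*log(x**3 - 5) + ∫(x**3/2) dx.
Step 6. Evaluate the standard form: now -x**4*log(x)/2 + x**4/8 + 3*log(x**3 - 5).
Answer: -x**4*log(x)/2 + x**4/8 + 3*log(x**3 - 5).


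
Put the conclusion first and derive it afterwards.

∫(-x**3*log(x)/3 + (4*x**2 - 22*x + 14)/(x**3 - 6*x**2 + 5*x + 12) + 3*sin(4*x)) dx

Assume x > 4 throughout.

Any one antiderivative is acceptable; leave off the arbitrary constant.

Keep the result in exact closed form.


The answer is -x**4*log(x)/12 + x**4/48 - 2*log(x - 4) + 4*log(x - 3) + 2*log(x + 1) - 3*cos(4*x)/4.
Step 1. Rewrite: now ∫(-x**3*log(x)/3) dx + ∫((4*x**2 - 22*x + 14)/(x**3 - 6*x**2 + 5*x + 12)) dx + ∫(3*sin(4*x)) dx.
Step 2. Evaluate the standard form: now -3*cos(4*x)/4 + ∫(-x**3*log(x)/3) dx + ∫((4*x**2 - 22*x + 14)/(x**3 - 6*x**2 + 5*x + 12)) dx.
Step 3. Decompose ∫((4*x**2 - 22*x + 14)/(x**3 - 6*x**2 + 5*x + 12)) dx by partial fractions, (4*x**2 - 22*x + 14)/(x**3 - 6*x**2 + 5*x + 12) = 2/(x + 1) + 4/(x - 3) - 2/(x - 4): now -3*cos(4*x)/4 + ∫(-x**3*log(x)/3) dx + ∫(-2/(x - 4)) dx + ∫(4/(x - 3)) dx + ∫(2/(x + 1)) dx.
Step 4. Evaluate the standard form [assuming x > -1]: now 2*log(x + 1) - 3*cos(4*x)/4 + ∫(-x**3*log(x)/3) dx + ∫(-2/(x - 4)) dx + ∫(4/(x - 3)) dx.
Step 5. Evaluate the standard form [assuming x > 3]: now 4*log(x - 3) + 2*log(x + 1) - 3*cos(4*x)/4 + ∫(-x**3*log(x)/3) dx + ∫(-2/(x - 4)) dx.
Step 6. Evaluate the standard form [assuming x > 4]: now -2*log(x - 4) + 4*log(x - 3) + 2*log(x + 1) - 3*cos(4*x)/4 + ∫(-x**3*log(x)/3) dx.
Step 7. Integrate ∫(-x**3*log(x)/3) dx by parts with u = log(x), dv = (-x**3/3) dx, so v = -x**4/12 [assuming x > 0]: now -x**4*log(x)/12 - 2*log(x - 4) + 4*log(x - 3) + 2*log(x + 1) - 3*cos(4*x)/4 + ∫(x**3/12) dx.
Step 8. Evaluate the standard form: now -x**4*log(x)/12 + x**4/48 - 2*log(x - 4) + 4*log(x - 3) + 2*log(x + 1) - 3*cos(4*x)/4.
Answer: -x**4*log(x)/12 + x**4/48 - 2*log(x - 4) + 4*log(x - 3) + 2*log(x + 1) - 3*cos(4*x)/4.


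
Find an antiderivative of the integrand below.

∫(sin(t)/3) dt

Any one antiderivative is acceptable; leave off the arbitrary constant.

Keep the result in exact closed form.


Answer: -cos(t)/3.


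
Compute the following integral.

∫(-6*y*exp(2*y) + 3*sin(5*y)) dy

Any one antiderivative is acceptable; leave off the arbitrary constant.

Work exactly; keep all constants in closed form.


Answer: -3*y*exp(2*y) + 3*exp(2*y)/2 - 3*cos(5*y)/5.


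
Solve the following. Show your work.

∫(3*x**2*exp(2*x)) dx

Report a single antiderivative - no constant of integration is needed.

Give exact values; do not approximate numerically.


Step 1. Integrate ∫(3*x**2*exp(2*x)) dx by parts with u = x**2, dv = (3*exp(2*x)) dx, so v = 3*exp(2*x)/2: now 3*x**2*exp(2*x)/2 + ∫(-3*x*exp(2*x)) dx.
Step 2. Integrate ∫(-3*x*exp(2*x)) dx by parts with u = x, dv = (-3*exp(2*x)) dx, so v = -3*exp(2*x)/2: now 3*x**2*exp(2*x)/2 - 3*x*exp(2*x)/2 + ∫(3*exp(2*x)/2) dx.
Step 3. Evaluate the standard form: now 3*x**2*exp(2*x)/2 - 3*x*exp(2*x)/2 + 3*exp(2*x)/4.
Answer: 3*x**2*exp(2*x)/2 - 3*x*exp(2*x)/2 + 3*exp(2*x)/4.


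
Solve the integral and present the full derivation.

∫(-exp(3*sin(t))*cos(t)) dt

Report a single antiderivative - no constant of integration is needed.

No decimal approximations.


Step 1. Substitute u = sin(t), turning ∫(-exp(3*sin(t))*cos(t)) dt into ∫(-exp(3*u)) du: now ∫(-exp(3*u)) du.
Step 2. Evaluate the standard form: now -exp(3*u)/3.
Step 3. Substitute back u = sin(t): now -exp(3*sin(t))/3.
Answer: -exp(3*sin(t))/3.


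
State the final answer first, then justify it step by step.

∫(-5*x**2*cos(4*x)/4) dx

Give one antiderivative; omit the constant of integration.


The answer is -5*x**2*sin(4*x)/16 - 5*x*cos(4*x)/32 + 5*sin(4*x)/128.
Step 1. Integrate ∫(-5*x**2*cos(4*x)/4) dx by parts with u = x**2, dv = (-5*cos(4*x)/4) dx, so v = -5*sin(4*x)/16: now -5*x**2*sin(4*x)/16 + ∫(5*x*sin(4*x)/8) dx.
Step 2. Integrate ∫(5*x*sin(4*x)/8) dx by parts with u = x, dv = (5*sin(4*x)/8) dx, so v = -5*cos(4*x)/32: now -5*x**2*sin(4*x)/16 - 5*x*cos(4*x)/32 + ∫(5*cos(4*x)/32) dx.
Step 3. Evaluate the standard form: now -5*x**2*sin(4*x)/16 - 5*x*cos(4*x)/32 + 5*sin(4*x)/128.
Answer: -5*x**2*sin(4*x)/16 - 5*x*cos(4*x)/32 + 5*sin(4*x)/128.


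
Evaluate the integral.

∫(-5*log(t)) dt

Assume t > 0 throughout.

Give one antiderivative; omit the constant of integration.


Answer: -5*t*log(t) + 5*t.


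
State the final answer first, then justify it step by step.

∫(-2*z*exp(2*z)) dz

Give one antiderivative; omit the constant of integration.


The answer is -z*exp(2*z) + exp(2*z)/2.
Step 1. Integrate ∫(-2*z*exp(2*z)) dz by parts with u = z, dv = (-2*exp(2*z)) dz, so v = -exp(2*z): now -z*exp(2*z) + ∫(exp(2*z)) dz.
Step 2. Evaluate the standard form: now -z*exp(2*z) + exp(2*z)/2.
Answer: -z*exp(2*z) + exp(2*z)/2.


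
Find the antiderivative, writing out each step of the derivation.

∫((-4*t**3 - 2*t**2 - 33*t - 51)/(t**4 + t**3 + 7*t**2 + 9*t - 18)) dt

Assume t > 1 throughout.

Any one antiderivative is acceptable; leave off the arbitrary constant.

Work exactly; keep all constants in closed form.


Step 1. Decompose ∫((-4*t**3 - 2*t**2 - 33*t - 51)/(t**4 + t**3 + 7*t**2 + 9*t - 18)) dt by partial fractions, (-4*t**3 - 2*t**2 - 33*t - 51)/(t**4 + t**3 + 7*t**2 + 9*t - 18) = 3/(t**2 + 9) - 1/(t + 2) - 3/(t - 1): now ∫(-3/(t - 1)) dt + ∫(-1/(t + 2)) dt + ∫(3/(t**2 + 9)) dt.
Step 2. Evaluate the standard form [assuming t > 1]: now -3*log(t - 1) + ∫(-1/(t + 2)) dt + ∫(3/(t**2 + 9)) dt.
Step 3. Evaluate the standard form [assuming t > -2]: now -3*log(t - 1) - log(t + 2) + ∫(3/(t**2 + 9)) dt.
Step 4. Evaluate the standard form: now -3*log(t - 1) - log(t + 2) + atan(t/3).
Answer: -3*log(t - 1) - log(t + 2) + atan(t/3).


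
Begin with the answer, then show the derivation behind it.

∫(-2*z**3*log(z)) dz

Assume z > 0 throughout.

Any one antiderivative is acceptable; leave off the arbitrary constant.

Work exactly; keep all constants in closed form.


The answer is -z**4*log(z)/2 + z**4/8.
Step 1. Integrate ∫(-2*z**3*log(z)) dz by parts with u = log(z), dv = (-2*z**3) dz, so v = -z**4/2 [assuming z > 0]: now -z**4*log(z)/2 + ∫(z**3/2) dz.
Step 2. Evaluate the standard form: now -z**4*log(z)/2 + z**4/8.
Answer: -z**4*log(z)/2 + z**4/8.


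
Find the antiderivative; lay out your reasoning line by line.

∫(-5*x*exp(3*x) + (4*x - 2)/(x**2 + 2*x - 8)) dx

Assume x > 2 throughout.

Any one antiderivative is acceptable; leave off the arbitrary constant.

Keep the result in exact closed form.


Step 1. Rewrite: now ∫(-5*x*exp(3*x)) dx + ∫((4*x - 2)/(x**2 + 2*x - 8)) dx.
Step 2. Integrate ∫(-5*x*exp(3*x)) dx by parts with u = x, dv = (-5*exp(3*x)) dx, so v = -5*exp(3*x)/3: now -5*x*exp(3*x)/3 + ∫((4*x - 2)/(x**2 + 2*x - 8)) dx + ∫(5*exp(3*x)/3) dx.
Step 3. Evaluate the standard form: now -5*x*exp(3*x)/3 + 5*exp(3*x)/9 + ∫((4*x - 2)/(x**2 + 2*x - 8)) dx.
Step 4. Decompose ∫((4*x - 2)/(x**2 + 2*x - 8)) dx by partial fractions, (4*x - 2)/(x**2 + 2*x - 8) = 3/(x + 4) + 1/(x - 2): now -5*x*exp(3*x)/3 + 5*exp(3*x)/9 + ∫(1/(x - 2)) dx + ∫(3/(x + 4)) dx.
Step 5. Evaluate the standard form [assuming x > -4]: now -5*x*exp(3*x)/3 + 5*exp(3*x)/9 + 3*log(x + 4) + ∫(1/(x - 2)) dx.
Step 6. Evaluate the standard form [assuming x > 2]: now -5*x*exp(3*x)/3 + 5*exp(3*x)/9 + log(x - 2) + 3*log(x + 4).
Answer: -5*x*exp(3*x)/3 + 5*exp(3*x)/9 + log(x - 2) + 3*log(x + 4).


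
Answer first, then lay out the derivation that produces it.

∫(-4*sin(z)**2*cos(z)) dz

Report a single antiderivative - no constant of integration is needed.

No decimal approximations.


The answer is -4*sin(z)**3/3.
Step 1. Substitute u = sin(z), turning ∫(-4*sin(z)**2*cos(z)) dz into ∫(-4*u**2) du: now ∫(-4*u**2) du.
Step 2. Evaluate the standard form: now -4*u**3/3.
Step 3. Substitute back u = sin(z): now -4*sin(z)**3/3.
Answer: -4*sin(z)**3/3.


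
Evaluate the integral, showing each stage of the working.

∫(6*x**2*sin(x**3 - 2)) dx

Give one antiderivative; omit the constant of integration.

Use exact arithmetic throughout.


Step 1. Substitute u = x**3 - 2, turning ∫(6*x**2*sin(x**3 - 2)) dx into ∫(2*sin(u)) du: now ∫(2*sin(u)) du.
Step 2. Evaluate the standard form: now -2*cos(u).
Step 3. Substitute back u = x**3 - 2: now -2*cos(x**3 - 2).
Answer: -2*cos(x**3 - 2).


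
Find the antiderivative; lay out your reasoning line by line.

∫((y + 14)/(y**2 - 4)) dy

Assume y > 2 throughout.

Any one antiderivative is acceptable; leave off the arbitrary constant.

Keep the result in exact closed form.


Step 1. Decompose ∫((y + 14)/(y**2 - 4)) dy by partial fractions, (y + 14)/(y**2 - 4) = -3/(y + 2) + 4/(y - 2): now ∫(4/(y - 2)) dy + ∫(-3/(y + 2)) dy.
Step 2. Evaluate the standard form [assuming y > 2]: now 4*log(y - 2) + ∫(-3/(y + 2)) dy.
Step 3. Evaluate the standard form [assuming y > -2]: now 4*log(y - 2) - 3*log(y + 2).
Answer: 4*log(y - 2) - 3*log(y + 2).


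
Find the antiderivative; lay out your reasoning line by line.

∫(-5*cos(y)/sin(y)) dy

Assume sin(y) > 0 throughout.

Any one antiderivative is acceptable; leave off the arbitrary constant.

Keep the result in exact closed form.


Step 1. Substitute u = sin(y), turning ∫(-5*cos(y)/sin(y)) dy into ∫(-5/u) du: now ∫(-5/u) du.
Step 2. Evaluate the standard form [assuming u > 0]: now -5*log(u).
Step 3. Substitute back u = sin(y): now -5*log(sin(y)).
Answer: -5*log(sin(y)).


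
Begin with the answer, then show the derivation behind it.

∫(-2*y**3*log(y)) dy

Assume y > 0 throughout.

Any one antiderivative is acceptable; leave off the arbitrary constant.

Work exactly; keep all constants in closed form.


The answer is -y**4*log(y)/2 + y**4/8.
Step 1. Integrate ∫(-2*y**3*log(y)) dy by parts with u = log(y), dv = (-2*y**3) dy, so v = -y**4/2 [assuming y > 0]: now -y**4*log(y)/2 + ∫(y**3/2) dy.
Step 2. Evaluate the standard form: now -y**4*log(y)/2 + y**4/8.
Answer: -y**4*log(y)/2 + y**4/8.


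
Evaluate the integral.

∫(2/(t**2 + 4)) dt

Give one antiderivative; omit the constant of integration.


Answer: atan(t/2).


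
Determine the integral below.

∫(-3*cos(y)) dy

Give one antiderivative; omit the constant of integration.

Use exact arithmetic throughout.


Answer: -3*sin(y).


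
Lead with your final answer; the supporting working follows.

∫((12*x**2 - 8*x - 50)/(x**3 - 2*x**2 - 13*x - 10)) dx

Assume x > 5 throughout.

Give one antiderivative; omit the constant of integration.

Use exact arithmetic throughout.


The answer is 5*log(x - 5) + 5*log(x + 1) + 2*log(x + 2).
Step 1. Decompose ∫((12*x**2 - 8*x - 50)/(x**3 - 2*x**2 - 13*x - 10)) dx by partial fractions, (12*x**2 - 8*x - 50)/(x**3 - 2*x**2 - 13*x - 10) = 2/(x + 2) + 5/(x + 1) + 5/(x - 5): now ∫(5/(x - 5)) dx + ∫(5/(x + 1)) dx + ∫(2/(x + 2)) dx.
Step 2. Evaluate the standard form [assuming x > -1]: now 5*log(x + 1) + ∫(5/(x - 5)) dx + ∫(2/(x + 2)) dx.
Step 3. Evaluate the standard form [assuming x > -2]: now 5*log(x + 1) + 2*log(x + 2) + ∫(5/(x - 5)) dx.
Step 4. Evaluate the standard form [assuming x > 5]: now 5*log(x - 5) + 5*log(x + 1) + 2*log(x + 2).
Answer: 5*log(x - 5) + 5*log(x + 1) + 2*log(x + 2).


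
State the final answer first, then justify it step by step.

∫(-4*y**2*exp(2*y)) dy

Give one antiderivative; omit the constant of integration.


The answer is -2*y**2*exp(2*y) + 2*y*exp(2*y) - exp(2*y).
Step 1. Integrate ∫(-4*y**2*exp(2*y)) dy by parts with u = y**2, dv = (-4*exp(2*y)) dy, so v = -2*exp(2*y): now -2*y**2*exp(2*y) + ∫(4*y*exp(2*y)) dy.
Step 2. Integrate ∫(4*y*exp(2*y)) dy by parts with u = y, dv = (4*exp(2*y)) dy, so v = 2*exp(2*y): now -2*y**2*exp(2*y) + 2*y*exp(2*y) + ∫(-2*exp(2*y)) dy.
Step 3. Evaluate the standard form: now -2*y**2*exp(2*y) + 2*y*exp(2*y) - exp(2*y).
Answer: -2*y**2*exp(2*y) + 2*y*exp(2*y) - exp(2*y).


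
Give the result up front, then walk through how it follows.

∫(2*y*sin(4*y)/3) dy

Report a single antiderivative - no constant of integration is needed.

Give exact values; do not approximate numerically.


The answer is -y*cos(4*y)/6 + sin(4*y)/24.
Step 1. Integrate ∫(2*y*sin(4*y)/3) dy by parts with u = y, dv = (2*sin(4*y)/3) dy, so v = -cos(4*y)/6: now -y*cos(4*y)/6 + ∫(cos(4*y)/6) dy.
Step 2. Evaluate the standard form: now -y*cos(4*y)/6 + sin(4*y)/24.
Answer: -y*cos(4*y)/6 + sin(4*y)/24.


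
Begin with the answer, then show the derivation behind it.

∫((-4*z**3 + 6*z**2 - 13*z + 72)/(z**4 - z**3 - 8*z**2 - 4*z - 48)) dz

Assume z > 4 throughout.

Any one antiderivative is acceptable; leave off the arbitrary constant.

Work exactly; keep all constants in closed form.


The answer is -log(z - 4) - 3*log(z + 3) - 3*atan(z/2)/2.
Step 1. Decompose ∫((-4*z**3 + 6*z**2 - 13*z + 72)/(z**4 - z**3 - 8*z**2 - 4*z - 48)) dz by partial fractions, (-4*z**3 + 6*z**2 - 13*z + 72)/(z**4 - z**3 - 8*z**2 - 4*z - 48) = -3/(z**2 + 4) - 3/(z + 3) - 1/(z - 4): now ∫(-1/(z - 4)) dz + ∫(-3/(z + 3)) dz + ∫(-3/(z**2 + 4)) dz.
Step 2. Evaluate the standard form [assuming z > 4]: now -log(z - 4) + ∫(-3/(z + 3)) dz + ∫(-3/(z**2 + 4)) dz.
Step 3. Evaluate the standard form [assuming z > -3]: now -log(z - 4) - 3*log(z + 3) + ∫(-3/(z**2 + 4)) dz.
Step 4. Evaluate the standard form: now -log(z - 4) - 3*log(z + 3) - 3*atan(z/2)/2.
Answer: -log(z - 4) - 3*log(z + 3) - 3*atan(z/2)/2.


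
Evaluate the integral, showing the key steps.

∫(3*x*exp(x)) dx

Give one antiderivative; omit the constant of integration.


Step 1. Integrate ∫(3*x*exp(x)) dx by parts with u = x, dv = (3*exp(x)) dx, so v = 3*exp(x): now 3*x*exp(x) + ∫(-3*exp(x)) dx.
Step 2. Evaluate the standard form: now 3*x*exp(x) - 3*exp(x).
Answer: 3*x*exp(x) - 3*exp(x).


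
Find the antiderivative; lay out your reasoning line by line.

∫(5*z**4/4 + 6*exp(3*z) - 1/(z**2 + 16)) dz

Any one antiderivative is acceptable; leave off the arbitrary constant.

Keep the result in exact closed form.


Step 1. Rewrite: now ∫(5*z**4/4) dz + ∫(-1/(z**2 + 16)) dz + ∫(6*exp(3*z)) dz.
Step 2. Evaluate the standard form: now -atan(z/4)/4 + ∫(5*z**4/4) dz + ∫(6*exp(3*z)) dz.
Step 3. Evaluate the standard form: now 2*exp(3*z) - atan(z/4)/4 + ∫(5*z**4/4) dz.
Step 4. Evaluate the standard form: now z**5/4 + 2*exp(3*z) - atan(z/4)/4.
Answer: z**5/4 + 2*exp(3*z) - atan(z/4)/4.


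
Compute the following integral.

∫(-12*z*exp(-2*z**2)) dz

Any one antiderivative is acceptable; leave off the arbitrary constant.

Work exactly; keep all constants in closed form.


Answer: 3*exp(-2*z**2).


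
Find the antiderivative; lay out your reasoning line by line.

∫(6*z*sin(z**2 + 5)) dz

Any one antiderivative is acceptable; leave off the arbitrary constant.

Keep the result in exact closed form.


Step 1. Substitute u = z**2 + 5, turning ∫(6*z*sin(z**2 + 5)) dz into ∫(3*sin(u)) du: now ∫(3*sin(u)) du.
Step 2. Evaluate the standard form: now -3*cos(u).
Step 3. Substitute back u = z**2 + 5: now -3*cos(z**2 + 5).
Answer: -3*cos(z**2 + 5).


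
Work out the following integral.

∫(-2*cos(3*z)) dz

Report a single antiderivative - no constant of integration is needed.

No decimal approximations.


Answer: -2*sin(3*z)/3.


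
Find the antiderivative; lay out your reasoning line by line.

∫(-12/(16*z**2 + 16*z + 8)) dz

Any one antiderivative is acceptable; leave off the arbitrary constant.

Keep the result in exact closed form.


Step 1. Substitute u = 4*z + 2, turning ∫(-12/(16*z**2 + 16*z + 8)) dz into ∫(-3/(u**2 + 4)) du: now ∫(-3/(u**2 + 4)) du.
Step 2. Evaluate the standard form: now -3*atan(u/2)/2.
Step 3. Substitute back u = 4*z + 2: now -3*atan(2*z + 1)/2.
Answer: -3*atan(2*z + 1)/2.


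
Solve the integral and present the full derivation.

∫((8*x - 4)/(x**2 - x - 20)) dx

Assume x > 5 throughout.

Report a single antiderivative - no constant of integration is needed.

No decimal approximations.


Step 1. Decompose ∫((8*x - 4)/(x**2 - x - 20)) dx by partial fractions, (8*x - 4)/(x**2 - x - 20) = 4/(x + 4) + 4/(x - 5): now ∫(4/(x - 5)) dx + ∫(4/(x + 4)) dx.
Step 2. Evaluate the standard form [assuming x > -4]: now 4*log(x + 4) + ∫(4/(x - 5)) dx.
Step 3. Evaluate the standard form [assuming x > 5]: now 4*log(x - 5) + 4*log(x + 4).
Answer: 4*log(x - 5) + 4*log(x + 4).


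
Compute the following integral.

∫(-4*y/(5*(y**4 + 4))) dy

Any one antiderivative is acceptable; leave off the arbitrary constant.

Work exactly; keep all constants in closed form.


Answer: -atan(y**2/2)/5.


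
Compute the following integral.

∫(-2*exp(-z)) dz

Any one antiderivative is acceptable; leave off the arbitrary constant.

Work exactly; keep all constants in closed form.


Answer: 2*exp(-z).


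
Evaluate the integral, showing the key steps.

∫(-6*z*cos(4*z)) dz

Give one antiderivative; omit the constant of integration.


Step 1. Integrate ∫(-6*z*cos(4*z)) dz by parts with u = z, dv = (-6*cos(4*z)) dz, so v = -3*sin(4*z)/2: now -3*z*sin(4*z)/2 + ∫(3*sin(4*z)/2) dz.
Step 2. Evaluate the standard form: now -3*z*sin(4*z)/2 - 3*cos(4*z)/8.
Answer: -3*z*sin(4*z)/2 - 3*cos(4*z)/8.


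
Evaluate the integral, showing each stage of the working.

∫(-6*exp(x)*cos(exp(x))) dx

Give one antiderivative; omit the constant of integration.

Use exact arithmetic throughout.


Step 1. Substitute u = exp(x), turning ∫(-6*exp(x)*cos(exp(x))) dx into ∫(-6*cos(u)) du: now ∫(-6*cos(u)) du.
Step 2. Evaluate the standard form: now -6*sin(u).
Step 3. Substitute back u = exp(x): now -6*sin(exp(x)).
Answer: -6*sin(exp(x)).


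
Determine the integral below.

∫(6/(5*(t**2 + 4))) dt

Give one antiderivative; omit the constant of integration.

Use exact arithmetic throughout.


Answer: 3*atan(t/2)/5.


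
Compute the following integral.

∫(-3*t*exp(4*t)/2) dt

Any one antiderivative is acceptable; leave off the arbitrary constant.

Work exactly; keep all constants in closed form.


Answer: -3*t*exp(4*t)/8 + 3*exp(4*t)/32.


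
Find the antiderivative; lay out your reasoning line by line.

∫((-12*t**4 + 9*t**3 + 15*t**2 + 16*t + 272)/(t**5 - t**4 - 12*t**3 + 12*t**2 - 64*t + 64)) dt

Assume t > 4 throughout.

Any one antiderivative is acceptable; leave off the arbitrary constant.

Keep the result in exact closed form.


Step 1. Decompose ∫((-12*t**4 + 9*t**3 + 15*t**2 + 16*t + 272)/(t**5 - t**4 - 12*t**3 + 12*t**2 - 64*t + 64)) dt by partial fractions, (-12*t**4 + 9*t**3 + 15*t**2 + 16*t + 272)/(t**5 - t**4 - 12*t**3 + 12*t**2 - 64*t + 64) = 1/(t**2 + 4) - 4/(t + 4) - 4/(t - 1) - 4/(t - 4): now ∫(-4/(t - 4)) dt + ∫(-4/(t - 1)) dt + ∫(-4/(t + 4)) dt + ∫(1/(t**2 + 4)) dt.
Step 2. Evaluate the standard form [assuming t > 4]: now -4*log(t - 4) + ∫(-4/(t - 1)) dt + ∫(-4/(t + 4)) dt + ∫(1/(t**2 + 4)) dt.
Step 3. Evaluate the standard form [assuming t > -4]: now -4*log(t - 4) - 4*log(t + 4) + ∫(-4/(t - 1)) dt + ∫(1/(t**2 + 4)) dt.
Step 4. Evaluate the standard form [assuming t > 1]: now -4*log(t - 4) - 4*log(t - 1) - 4*log(t + 4) + ∫(1/(t**2 + 4)) dt.
Step 5. Evaluate the standard form: now -4*log(t - 4) - 4*log(t - 1) - 4*log(t + 4) + atan(t/2)/2.
Answer: -4*log(t - 4) - 4*log(t - 1) - 4*log(t + 4) + atan(t/2)/2.


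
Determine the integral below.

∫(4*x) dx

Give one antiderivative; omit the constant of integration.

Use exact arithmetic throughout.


Answer: 2*x**2.


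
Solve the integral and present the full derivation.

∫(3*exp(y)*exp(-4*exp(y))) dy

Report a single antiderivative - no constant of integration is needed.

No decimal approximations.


Step 1. Substitute u = exp(y), turning ∫(3*exp(y)*exp(-4*exp(y))) dy into ∫(3*exp(-4*u)) du: now ∫(3*exp(-4*u)) du.
Step 2. Evaluate the standard form: now -3*exp(-4*u)/4.
Step 3. Substitute back u = exp(y): now -3*exp(-4*exp(y))/4.
Answer: -3*exp(-4*exp(y))/4.


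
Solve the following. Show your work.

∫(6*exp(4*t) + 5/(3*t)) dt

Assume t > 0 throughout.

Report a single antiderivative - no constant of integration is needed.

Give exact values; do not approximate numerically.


Step 1. Rewrite: now ∫(5/(3*t)) dt + ∫(6*exp(4*t)) dt.
Step 2. Evaluate the standard form: now 3*exp(4*t)/2 + ∫(5/(3*t)) dt.
Step 3. Evaluate the standard form [assuming t > 0]: now 3*exp(4*t)/2 + 5*log(t)/3.
Answer: 3*exp(4*t)/2 + 5*log(t)/3.


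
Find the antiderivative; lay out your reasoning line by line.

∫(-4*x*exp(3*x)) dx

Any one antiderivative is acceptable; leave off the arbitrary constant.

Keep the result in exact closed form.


Step 1. Integrate ∫(-4*x*exp(3*x)) dx by parts with u = x, dv = (-4*exp(3*x)) dx, so v = -4*exp(3*x)/3: now -4*x*exp(3*x)/3 + ∫(4*exp(3*x)/3) dx.
Step 2. Evaluate the standard form: now -4*x*exp(3*x)/3 + 4*exp(3*x)/9.
Answer: -4*x*exp(3*x)/3 + 4*exp(3*x)/9.


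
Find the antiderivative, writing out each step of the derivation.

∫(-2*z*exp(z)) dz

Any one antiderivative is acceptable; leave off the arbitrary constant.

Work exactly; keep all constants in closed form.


Step 1. Integrate ∫(-2*z*exp(z)) dz by parts with u = z, dv = (-2*exp(z)) dz, so v = -2*exp(z): now -2*z*exp(z) + ∫(2*exp(z)) dz.
Step 2. Evaluate the standard form: now -2*z*exp(z) + 2*exp(z).
Answer: -2*z*exp(z) + 2*exp(z).


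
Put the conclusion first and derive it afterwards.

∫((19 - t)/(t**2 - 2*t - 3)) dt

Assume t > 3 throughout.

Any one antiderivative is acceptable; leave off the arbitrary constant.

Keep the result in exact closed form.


The answer is 4*log(t - 3) - 5*log(t + 1).
Step 1. Decompose ∫((19 - t)/(t**2 - 2*t - 3)) dt by partial fractions, (19 - t)/(t**2 - 2*t - 3) = -5/(t + 1) + 4/(t - 3): now ∫(4/(t - 3)) dt + ∫(-5/(t + 1)) dt.
Step 2. Evaluate the standard form [assuming t > 3]: now 4*log(t - 3) + ∫(-5/(t + 1)) dt.
Step 3. Evaluate the standard form [assuming t > -1]: now 4*log(t - 3) - 5*log(t + 1).
Answer: 4*log(t - 3) - 5*log(t + 1).


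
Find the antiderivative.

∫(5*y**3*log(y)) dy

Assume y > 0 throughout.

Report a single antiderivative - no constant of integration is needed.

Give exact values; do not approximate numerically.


Answer: 5*y**4*log(y)/4 - 5*y**4/16.


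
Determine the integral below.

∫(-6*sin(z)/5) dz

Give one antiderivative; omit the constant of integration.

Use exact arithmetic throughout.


Answer: 6*cos(z)/5.


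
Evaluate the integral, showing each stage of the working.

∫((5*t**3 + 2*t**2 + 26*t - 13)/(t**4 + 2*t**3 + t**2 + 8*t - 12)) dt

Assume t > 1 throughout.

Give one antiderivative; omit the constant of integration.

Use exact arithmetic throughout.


Step 1. Decompose ∫((5*t**3 + 2*t**2 + 26*t - 13)/(t**4 + 2*t**3 + t**2 + 8*t - 12)) dt by partial fractions, (5*t**3 + 2*t**2 + 26*t - 13)/(t**4 + 2*t**3 + t**2 + 8*t - 12) = 3/(t**2 + 4) + 4/(t + 3) + 1/(t - 1): now ∫(1/(t - 1)) dt + ∫(4/(t + 3)) dt + ∫(3/(t**2 + 4)) dt.
Step 2. Evaluate the standard form [assuming t > 1]: now log(t - 1) + ∫(4/(t + 3)) dt + ∫(3/(t**2 + 4)) dt.
Step 3. Evaluate the standard form [assuming t > -3]: now log(t - 1) + 4*log(t + 3) + ∫(3/(t**2 + 4)) dt.
Step 4. Evaluate the standard form: now log(t - 1) + 4*log(t + 3) + 3*atan(t/2)/2.
Answer: log(t - 1) + 4*log(t + 3) + 3*atan(t/2)/2.


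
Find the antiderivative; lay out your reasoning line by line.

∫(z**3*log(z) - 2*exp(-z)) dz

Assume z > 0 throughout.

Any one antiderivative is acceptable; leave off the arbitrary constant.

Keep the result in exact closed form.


Step 1. Rewrite: now ∫(z**3*log(z)) dz + ∫(-2*exp(-z)) dz.
Step 2. Integrate ∫(z**3*log(z)) dz by parts with u = log(z), dv = (z**3) dz, so v = z**4/4 [assuming z > 0]: now z**4*log(z)/4 + ∫(-z**3/4) dz + ∫(-2*exp(-z)) dz.
Step 3. Evaluate the standard form: now z**4*log(z)/4 - z**4/16 + ∫(-2*exp(-z)) dz.
Step 4. Evaluate the standard form: now z**4*log(z)/4 - z**4/16 + 2*exp(-z).
Answer: z**4*log(z)/4 - z**4/16 + 2*exp(-z).


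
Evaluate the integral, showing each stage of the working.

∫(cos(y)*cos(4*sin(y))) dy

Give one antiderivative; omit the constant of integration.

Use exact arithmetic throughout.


Step 1. Substitute u = sin(y), turning ∫(cos(y)*cos(4*sin(y))) dy into ∫(cos(4*u)) du: now ∫(cos(4*u)) du.
Step 2. Evaluate the standard form: now sin(4*u)/4.
Step 3. Substitute back u = sin(y): now sin(4*sin(y))/4.
Answer: sin(4*sin(y))/4.


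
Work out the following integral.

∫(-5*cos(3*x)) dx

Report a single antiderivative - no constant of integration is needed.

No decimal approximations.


Answer: -5*sin(3*x)/3.


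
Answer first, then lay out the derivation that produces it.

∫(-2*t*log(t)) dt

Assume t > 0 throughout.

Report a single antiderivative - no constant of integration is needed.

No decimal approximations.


The answer is -t**2*log(t) + t**2/2.
Step 1. Integrate ∫(-2*t*log(t)) dt by parts with u = log(t), dv = (-2*t) dt, so v = -t**2 [assuming t > 0]: now -t**2*log(t) + ∫(t) dt.
Step 2. Evaluate the standard form: now -t**2*log(t) + t**2/2.
Answer: -t**2*log(t) + t**2/2.


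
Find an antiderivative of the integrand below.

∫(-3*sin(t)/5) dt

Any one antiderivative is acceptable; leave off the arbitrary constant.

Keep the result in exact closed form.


Answer: 3*cos(t)/5.


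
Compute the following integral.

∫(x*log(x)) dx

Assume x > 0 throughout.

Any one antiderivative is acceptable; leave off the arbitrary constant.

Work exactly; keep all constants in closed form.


Answer: x**2*log(x)/2 - x**2/4.


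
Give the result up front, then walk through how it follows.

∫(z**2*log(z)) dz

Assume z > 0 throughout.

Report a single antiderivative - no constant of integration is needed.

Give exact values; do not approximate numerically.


The answer is z**3*log(z)/3 - z**3/9.
Step 1. Integrate ∫(z**2*log(z)) dz by parts with u = log(z), dv = (z**2) dz, so v = z**3/3 [assuming z > 0]: now z**3*log(z)/3 + ∫(-z**2/3) dz.
Step 2. Evaluate the standard form: now z**3*log(z)/3 - z**3/9.
Answer: z**3*log(z)/3 - z**3/9.


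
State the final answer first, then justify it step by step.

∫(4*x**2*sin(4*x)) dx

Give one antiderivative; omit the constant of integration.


The answer is -x**2*cos(4*x) + x*sin(4*x)/2 + cos(4*x)/8.
Step 1. Integrate ∫(4*x**2*sin(4*x)) dx by parts with u = x**2, dv = (4*sin(4*x)) dx, so v = -cos(4*x): now -x**2*cos(4*x) + ∫(2*x*cos(4*x)) dx.
Step 2. Integrate ∫(2*x*cos(4*x)) dx by parts with u = x, dv = (2*cos(4*x)) dx, so v = sin(4*x)/2: now -x**2*cos(4*x) + x*sin(4*x)/2 + ∫(-sin(4*x)/2) dx.
Step 3. Evaluate the standard form: now -x**2*cos(4*x) + x*sin(4*x)/2 + cos(4*x)/8.
Answer: -x**2*cos(4*x) + x*sin(4*x)/2 + cos(4*x)/8.


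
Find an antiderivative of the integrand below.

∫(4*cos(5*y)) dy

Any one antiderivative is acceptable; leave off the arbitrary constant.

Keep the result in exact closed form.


Answer: 4*sin(5*y)/5.


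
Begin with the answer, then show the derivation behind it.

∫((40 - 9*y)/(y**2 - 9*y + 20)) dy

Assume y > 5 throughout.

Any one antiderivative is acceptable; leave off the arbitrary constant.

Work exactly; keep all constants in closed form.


The answer is -5*log(y - 5) - 4*log(y - 4).
Step 1. Decompose ∫((40 - 9*y)/(y**2 - 9*y + 20)) dy by partial fractions, (40 - 9*y)/(y**2 - 9*y + 20) = -4/(y - 4) - 5/(y - 5): now ∫(-5/(y - 5)) dy + ∫(-4/(y - 4)) dy.
Step 2. Evaluate the standard form [assuming y > 4]: now -4*log(y - 4) + ∫(-5/(y - 5)) dy.
Step 3. Evaluate the standard form [assuming y > 5]: now -5*log(y - 5) - 4*log(y - 4).
Answer: -5*log(y - 5) - 4*log(y - 4).


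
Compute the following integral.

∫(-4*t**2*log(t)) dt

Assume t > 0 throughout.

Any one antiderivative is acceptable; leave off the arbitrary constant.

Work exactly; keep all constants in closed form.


Answer: -4*t**3*log(t)/3 + 4*t**3/9.


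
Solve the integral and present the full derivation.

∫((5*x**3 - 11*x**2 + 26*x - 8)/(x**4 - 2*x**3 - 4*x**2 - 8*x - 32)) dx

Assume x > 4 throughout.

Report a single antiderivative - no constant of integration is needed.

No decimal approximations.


Step 1. Decompose ∫((5*x**3 - 11*x**2 + 26*x - 8)/(x**4 - 2*x**3 - 4*x**2 - 8*x - 32)) dx by partial fractions, (5*x**3 - 11*x**2 + 26*x - 8)/(x**4 - 2*x**3 - 4*x**2 - 8*x - 32) = -3/(x**2 + 4) + 3/(x + 2) + 2/(x - 4): now ∫(2/(x - 4)) dx + ∫(3/(x + 2)) dx + ∫(-3/(x**2 + 4)) dx.
Step 2. Evaluate the standard form [assuming x > 4]: now 2*log(x - 4) + ∫(3/(x + 2)) dx + ∫(-3/(x**2 + 4)) dx.
Step 3. Evaluate the standard form [assuming x > -2]: now 2*log(x - 4) + 3*log(x + 2) + ∫(-3/(x**2 + 4)) dx.
Step 4. Evaluate the standard form: now 2*log(x - 4) + 3*log(x + 2) - 3*atan(x/2)/2.
Answer: 2*log(x - 4) + 3*log(x + 2) - 3*atan(x/2)/2.


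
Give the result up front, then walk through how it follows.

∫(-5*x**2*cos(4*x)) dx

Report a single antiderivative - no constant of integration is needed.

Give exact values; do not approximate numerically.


The answer is -5*x**2*sin(4*x)/4 - 5*x*cos(4*x)/8 + 5*sin(4*x)/32.
Step 1. Integrate ∫(-5*x**2*cos(4*x)) dx by parts with u = x**2, dv = (-5*cos(4*x)) dx, so v = -5*sin(4*x)/4: now -5*x**2*sin(4*x)/4 + ∫(5*x*sin(4*x)/2) dx.
Step 2. Integrate ∫(5*x*sin(4*x)/2) dx by parts with u = x, dv = (5*sin(4*x)/2) dx, so v = -5*cos(4*x)/8: now -5*x**2*sin(4*x)/4 - 5*x*cos(4*x)/8 + ∫(5*cos(4*x)/8) dx.
Step 3. Evaluate the standard form: now -5*x**2*sin(4*x)/4 - 5*x*cos(4*x)/8 + 5*sin(4*x)/32.
Answer: -5*x**2*sin(4*x)/4 - 5*x*cos(4*x)/8 + 5*sin(4*x)/32.


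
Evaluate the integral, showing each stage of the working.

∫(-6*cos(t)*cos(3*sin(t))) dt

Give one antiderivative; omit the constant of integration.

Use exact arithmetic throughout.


Step 1. Substitute u = sin(t), turning ∫(-6*cos(t)*cos(3*sin(t))) dt into ∫(-6*cos(3*u)) du: now ∫(-6*cos(3*u)) du.
Step 2. Evaluate the standard form: now -2*sin(3*u).
Step 3. Substitute back u = sin(t): now -2*sin(3*sin(t)).
Answer: -2*sin(3*sin(t)).


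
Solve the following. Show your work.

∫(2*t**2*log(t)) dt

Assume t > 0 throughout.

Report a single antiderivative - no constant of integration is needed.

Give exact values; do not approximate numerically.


Step 1. Integrate ∫(2*t**2*log(t)) dt by parts with u = log(t), dv = (2*t**2) dt, so v = 2*t**3/3 [assuming t > 0]: now 2*t**3*log(t)/3 + ∫(-2*t**2/3) dt.
Step 2. Evaluate the standard form: now 2*t**3*log(t)/3 - 2*t**3/9.
Answer: 2*t**3*log(t)/3 - 2*t**3/9.


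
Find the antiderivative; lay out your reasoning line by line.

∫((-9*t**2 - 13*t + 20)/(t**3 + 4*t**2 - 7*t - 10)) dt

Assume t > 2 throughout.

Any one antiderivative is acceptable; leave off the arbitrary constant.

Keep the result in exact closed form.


Step 1. Decompose ∫((-9*t**2 - 13*t + 20)/(t**3 + 4*t**2 - 7*t - 10)) dt by partial fractions, (-9*t**2 - 13*t + 20)/(t**3 + 4*t**2 - 7*t - 10) = -5/(t + 5) - 2/(t + 1) - 2/(t - 2): now ∫(-2/(t - 2)) dt + ∫(-2/(t + 1)) dt + ∫(-5/(t + 5)) dt.
Step 2. Evaluate the standard form [assuming t > 2]: now -2*log(t - 2) + ∫(-2/(t + 1)) dt + ∫(-5/(t + 5)) dt.
Step 3. Evaluate the standard form [assuming t > -5]: now -2*log(t - 2) - 5*log(t + 5) + ∫(-2/(t + 1)) dt.
Step 4. Evaluate the standard form [assuming t > -1]: now -2*log(t - 2) - 2*log(t + 1) - 5*log(t + 5).
Answer: -2*log(t - 2) - 2*log(t + 1) - 5*log(t + 5).


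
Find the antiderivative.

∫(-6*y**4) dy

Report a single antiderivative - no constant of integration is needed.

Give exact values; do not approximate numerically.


Answer: -6*y**5/5.


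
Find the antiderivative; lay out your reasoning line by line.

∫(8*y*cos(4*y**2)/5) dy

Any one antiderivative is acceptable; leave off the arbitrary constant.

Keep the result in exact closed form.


Step 1. Substitute u = y**2, turning ∫(8*y*cos(4*y**2)/5) dy into ∫(4*cos(4*u)/5) du: now ∫(4*cos(4*u)/5) du.
Step 2. Evaluate the standard form: now sin(4*u)/5.
Step 3. Substitute back u = y**2: now sin(4*y**2)/5.
Answer: sin(4*y**2)/5.


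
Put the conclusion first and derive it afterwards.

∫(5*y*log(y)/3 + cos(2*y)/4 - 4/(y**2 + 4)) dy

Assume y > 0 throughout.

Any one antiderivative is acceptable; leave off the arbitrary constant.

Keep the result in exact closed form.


The answer is 5*y**2*log(y)/6 - 5*y**2/12 + sin(2*y)/8 - 2*atan(y/2).
Step 1. Rewrite: now ∫(5*y*log(y)/3) dy + ∫(-4/(y**2 + 4)) dy + ∫(cos(2*y)/4) dy.
Step 2. Evaluate the standard form: now -2*atan(y/2) + ∫(5*y*log(y)/3) dy + ∫(cos(2*y)/4) dy.
Step 3. Evaluate the standard form: now sin(2*y)/8 - 2*atan(y/2) + ∫(5*y*log(y)/3) dy.
Step 4. Integrate ∫(5*y*log(y)/3) dy by parts with u = log(y), dv = (5*y/3) dy, so v = 5*y**2/6 [assuming y > 0]: now 5*y**2*log(y)/6 + sin(2*y)/8 - 2*atan(y/2) + ∫(-5*y/6) dy.
Step 5. Evaluate the standard form: now 5*y**2*log(y)/6 - 5*y**2/12 + sin(2*y)/8 - 2*atan(y/2).
Answer: 5*y**2*log(y)/6 - 5*y**2/12 + sin(2*y)/8 - 2*atan(y/2).


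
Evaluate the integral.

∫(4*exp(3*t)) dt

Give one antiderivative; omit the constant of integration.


Answer: 4*exp(3*t)/3.


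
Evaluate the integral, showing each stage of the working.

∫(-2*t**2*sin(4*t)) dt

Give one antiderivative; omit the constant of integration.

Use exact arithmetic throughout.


Step 1. Integrate ∫(-2*t**2*sin(4*t)) dt by parts with u = t**2, dv = (-2*sin(4*t)) dt, so v = cos(4*t)/2: now t**2*cos(4*t)/2 + ∫(-t*cos(4*t)) dt.
Step 2. Integrate ∫(-t*cos(4*t)) dt by parts with u = t, dv = (-cos(4*t)) dt, so v = -sin(4*t)/4: now t**2*cos(4*t)/2 - t*sin(4*t)/4 + ∫(sin(4*t)/4) dt.
Step 3. Evaluate the standard form: now t**2*cos(4*t)/2 - t*sin(4*t)/4 - cos(4*t)/16.
Answer: t**2*cos(4*t)/2 - t*sin(4*t)/4 - cos(4*t)/16.


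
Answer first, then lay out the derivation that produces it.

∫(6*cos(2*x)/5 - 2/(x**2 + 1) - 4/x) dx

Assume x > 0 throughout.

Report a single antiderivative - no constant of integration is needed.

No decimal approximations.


The answer is -4*log(x) + 3*sin(2*x)/5 - 2*atan(x).
Step 1. Rewrite: now ∫(-4/x) dx + ∫(-2/(x**2 + 1)) dx + ∫(6*cos(2*x)/5) dx.
Step 2. Evaluate the standard form [assuming x > 0]: now -4*log(x) + ∫(-2/(x**2 + 1)) dx + ∫(6*cos(2*x)/5) dx.
Step 3. Evaluate the standard form: now -4*log(x) - 2*atan(x) + ∫(6*cos(2*x)/5) dx.
Step 4. Evaluate the standard form: now -4*log(x) + 3*sin(2*x)/5 - 2*atan(x).
Answer: -4*log(x) + 3*sin(2*x)/5 - 2*atan(x).


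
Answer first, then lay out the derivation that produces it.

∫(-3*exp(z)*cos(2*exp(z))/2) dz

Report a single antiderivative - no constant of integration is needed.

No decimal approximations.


The answer is -3*sin(2*exp(z))/4.
Step 1. Substitute u = exp(z), turning ∫(-3*exp(z)*cos(2*exp(z))/2) dz into ∫(-3*cos(2*u)/2) du: now ∫(-3*cos(2*u)/2) du.
Step 2. Evaluate the standard form: now -3*sin(2*u)/4.
Step 3. Substitute back u = exp(z): now -3*sin(2*exp(z))/4.
Answer: -3*sin(2*exp(z))/4.


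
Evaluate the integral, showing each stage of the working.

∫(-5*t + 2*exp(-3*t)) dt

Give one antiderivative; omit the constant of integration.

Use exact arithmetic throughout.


Step 1. Rewrite: now ∫(-5*t) dt + ∫(2*exp(-3*t)) dt.
Step 2. Evaluate the standard form: now -5*t**2/2 + ∫(2*exp(-3*t)) dt.
Step 3. Evaluate the standard form: now -5*t**2/2 - 2*exp(-3*t)/3.
Answer: -5*t**2/2 - 2*exp(-3*t)/3.


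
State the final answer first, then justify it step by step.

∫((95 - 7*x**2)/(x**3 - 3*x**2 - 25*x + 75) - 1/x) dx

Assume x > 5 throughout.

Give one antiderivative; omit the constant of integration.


The answer is -log(x) - 4*log(x - 5) - 2*log(x - 3) - log(x + 5).
Step 1. Rewrite: now ∫(-1/x) dx + ∫((95 - 7*x**2)/(x**3 - 3*x**2 - 25*x + 75)) dx.
Step 2. Evaluate the standard form [assuming x > 0]: now -log(x) + ∫((95 - 7*x**2)/(x**3 - 3*x**2 - 25*x + 75)) dx.
Step 3. Decompose ∫((95 - 7*x**2)/(x**3 - 3*x**2 - 25*x + 75)) dx by partial fractions, (95 - 7*x**2)/(x**3 - 3*x**2 - 25*x + 75) = -1/(x + 5) - 2/(x - 3) - 4/(x - 5): now -log(x) + ∫(-4/(x - 5)) dx + ∫(-2/(x - 3)) dx + ∫(-1/(x + 5)) dx.
Step 4. Evaluate the standard form [assuming x > 5]: now -log(x) - 4*log(x - 5) + ∫(-2/(x - 3)) dx + ∫(-1/(x + 5)) dx.
Step 5. Evaluate the standard form [assuming x > 3]: now -log(x) - 4*log(x - 5) - 2*log(x - 3) + ∫(-1/(x + 5)) dx.
Step 6. Evaluate the standard form [assuming x > -5]: now -log(x) - 4*log(x - 5) - 2*log(x - 3) - log(x + 5).
Answer: -log(x) - 4*log(x - 5) - 2*log(x - 3) - log(x + 5).


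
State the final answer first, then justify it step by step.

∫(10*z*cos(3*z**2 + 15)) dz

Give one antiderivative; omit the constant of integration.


The answer is 5*sin(3*z**2 + 15)/3.
Step 1. Substitute u = z**2 + 5, turning ∫(10*z*cos(3*z**2 + 15)) dz into ∫(5*cos(3*u)) du: now ∫(5*cos(3*u)) du.
Step 2. Evaluate the standard form: now 5*sin(3*u)/3.
Step 3. Substitute back u = z**2 + 5: now 5*sin(3*z**2 + 15)/3.
Answer: 5*sin(3*z**2 + 15)/3.


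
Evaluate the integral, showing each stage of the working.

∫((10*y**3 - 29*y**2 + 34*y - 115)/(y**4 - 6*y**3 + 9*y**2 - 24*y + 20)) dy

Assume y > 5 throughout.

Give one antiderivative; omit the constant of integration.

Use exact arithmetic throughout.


Step 1. Decompose ∫((10*y**3 - 29*y**2 + 34*y - 115)/(y**4 - 6*y**3 + 9*y**2 - 24*y + 20)) dy by partial fractions, (10*y**3 - 29*y**2 + 34*y - 115)/(y**4 - 6*y**3 + 9*y**2 - 24*y + 20) = 1/(y**2 + 4) + 5/(y - 1) + 5/(y - 5): now ∫(5/(y - 5)) dy + ∫(5/(y - 1)) dy + ∫(1/(y**2 + 4)) dy.
Step 2. Evaluate the standard form [assuming y > 1]: now 5*log(y - 1) + ∫(5/(y - 5)) dy + ∫(1/(y**2 + 4)) dy.
Step 3. Evaluate the standard form [assuming y > 5]: now 5*log(y - 5) + 5*log(y - 1) + ∫(1/(y**2 + 4)) dy.
Step 4. Evaluate the standard form: now 5*log(y - 5) + 5*log(y - 1) + atan(y/2)/2.
Answer: 5*log(y - 5) + 5*log(y - 1) + atan(y/2)/2.
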